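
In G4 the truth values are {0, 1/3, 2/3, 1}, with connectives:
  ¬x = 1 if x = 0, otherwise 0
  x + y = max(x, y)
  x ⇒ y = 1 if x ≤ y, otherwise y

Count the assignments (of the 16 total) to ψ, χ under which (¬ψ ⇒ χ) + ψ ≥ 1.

13

ψ = 0, χ = 0 ↦ 0  <
ψ = 0, χ = 1/3 ↦ 1/3  <
ψ = 0, χ = 2/3 ↦ 2/3  <
ψ = 0, χ = 1 ↦ 1  ≥
ψ = 1/3, χ = 0 ↦ 1  ≥
ψ = 1/3, χ = 1/3 ↦ 1  ≥
ψ = 1/3, χ = 2/3 ↦ 1  ≥
ψ = 1/3, χ = 1 ↦ 1  ≥
ψ = 2/3, χ = 0 ↦ 1  ≥
ψ = 2/3, χ = 1/3 ↦ 1  ≥
ψ = 2/3, χ = 2/3 ↦ 1  ≥
ψ = 2/3, χ = 1 ↦ 1  ≥
ψ = 1, χ = 0 ↦ 1  ≥
ψ = 1, χ = 1/3 ↦ 1  ≥
ψ = 1, χ = 2/3 ↦ 1  ≥
ψ = 1, χ = 1 ↦ 1  ≥
So 13 of the 16 assignments meet the threshold.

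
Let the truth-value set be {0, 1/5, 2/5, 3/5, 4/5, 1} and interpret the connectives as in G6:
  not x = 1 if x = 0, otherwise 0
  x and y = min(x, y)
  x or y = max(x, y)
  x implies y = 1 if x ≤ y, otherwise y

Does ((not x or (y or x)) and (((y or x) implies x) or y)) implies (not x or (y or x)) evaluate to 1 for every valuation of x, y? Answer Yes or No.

At x = 1/5, y = 3/5, for instance:
not x = not 1/5 = 0
y or x = 3/5 or 1/5 = 3/5
not x or (y or x) = 0 or 3/5 = 3/5
y or x = 3/5 or 1/5 = 3/5
(y or x) implies x = 3/5 implies 1/5 = 1/5
((y or x) implies x) or y = 1/5 or 3/5 = 3/5
(not x or (y or x)) and (((y or x) implies x) or y) = 3/5 and 3/5 = 3/5
((not x or (y or x)) and (((y or x) implies x) or y)) implies (not x or (y or x)) = 3/5 implies 3/5 = 1
and checking the remaining 35 assignments likewise gives ≥ 1 in every case.

Yes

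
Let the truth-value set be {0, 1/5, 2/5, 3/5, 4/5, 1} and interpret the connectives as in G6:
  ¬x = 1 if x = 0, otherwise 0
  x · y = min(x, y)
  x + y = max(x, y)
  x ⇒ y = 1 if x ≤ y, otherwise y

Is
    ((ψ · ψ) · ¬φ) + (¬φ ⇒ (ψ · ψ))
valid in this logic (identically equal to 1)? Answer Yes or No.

No

Counterexample: take φ = 0, ψ = 0.
ψ · ψ = 0 · 0 = 0
¬φ = ¬0 = 1
(ψ · ψ) · ¬φ = 0 · 1 = 0
¬φ = ¬0 = 1
ψ · ψ = 0 · 0 = 0
¬φ ⇒ (ψ · ψ) = 1 ⇒ 0 = 0
((ψ · ψ) · ¬φ) + (¬φ ⇒ (ψ · ψ)) = 0 + 0 = 0
This gives 0 ≠ 1.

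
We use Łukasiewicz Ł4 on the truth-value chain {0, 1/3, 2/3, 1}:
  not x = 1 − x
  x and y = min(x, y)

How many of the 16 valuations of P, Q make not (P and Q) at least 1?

7

P = 0, Q = 0 ↦ 1  ≥
P = 0, Q = 1/3 ↦ 1  ≥
P = 0, Q = 2/3 ↦ 1  ≥
P = 0, Q = 1 ↦ 1  ≥
P = 1/3, Q = 0 ↦ 1  ≥
P = 1/3, Q = 1/3 ↦ 2/3  <
P = 1/3, Q = 2/3 ↦ 2/3  <
P = 1/3, Q = 1 ↦ 2/3  <
P = 2/3, Q = 0 ↦ 1  ≥
P = 2/3, Q = 1/3 ↦ 2/3  <
P = 2/3, Q = 2/3 ↦ 1/3  <
P = 2/3, Q = 1 ↦ 1/3  <
P = 1, Q = 0 ↦ 1  ≥
P = 1, Q = 1/3 ↦ 2/3  <
P = 1, Q = 2/3 ↦ 1/3  <
P = 1, Q = 1 ↦ 0  <
So 7 of the 16 assignments meet the threshold.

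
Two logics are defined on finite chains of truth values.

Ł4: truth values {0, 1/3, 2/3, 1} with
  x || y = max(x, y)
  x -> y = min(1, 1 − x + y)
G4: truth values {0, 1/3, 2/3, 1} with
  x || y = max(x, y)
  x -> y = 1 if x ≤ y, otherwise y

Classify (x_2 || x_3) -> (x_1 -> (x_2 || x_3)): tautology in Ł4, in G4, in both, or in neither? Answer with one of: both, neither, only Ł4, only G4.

both

In Ł4: every assignment gives 1 — tautology.
In G4: every assignment gives 1 — tautology.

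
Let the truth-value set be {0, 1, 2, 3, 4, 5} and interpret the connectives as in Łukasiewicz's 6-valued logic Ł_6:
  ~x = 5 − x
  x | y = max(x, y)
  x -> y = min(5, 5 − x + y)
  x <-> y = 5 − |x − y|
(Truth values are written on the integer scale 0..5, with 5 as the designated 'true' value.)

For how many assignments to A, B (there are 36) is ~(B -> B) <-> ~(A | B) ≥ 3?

value 5: 11 assignments (counts)
value 4: 9 assignments (counts)
value 3: 7 assignments (counts)
value 2: 5 assignments
value 1: 3 assignments
value 0: 1 assignment
So 27 of the 36 assignments meet the threshold.

27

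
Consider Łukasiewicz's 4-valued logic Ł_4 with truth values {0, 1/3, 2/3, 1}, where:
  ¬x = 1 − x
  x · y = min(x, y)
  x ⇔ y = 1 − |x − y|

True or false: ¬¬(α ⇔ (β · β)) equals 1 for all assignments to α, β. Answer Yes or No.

Counterexample: take α = 0, β = 1/3.
β · β = 1/3 · 1/3 = 1/3
α ⇔ (β · β) = 0 ⇔ 1/3 = 2/3
¬(α ⇔ (β · β)) = ¬2/3 = 1/3
¬¬(α ⇔ (β · β)) = ¬1/3 = 2/3
This gives 2/3 ≠ 1.

No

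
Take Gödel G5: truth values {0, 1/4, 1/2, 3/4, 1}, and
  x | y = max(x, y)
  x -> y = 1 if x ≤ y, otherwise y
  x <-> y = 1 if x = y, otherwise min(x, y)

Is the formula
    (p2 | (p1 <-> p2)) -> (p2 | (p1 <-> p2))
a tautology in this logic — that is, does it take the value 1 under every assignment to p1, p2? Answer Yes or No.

Yes

At p1 = 1/4, p2 = 1, for instance:
p1 <-> p2 = 1/4 <-> 1 = 1/4
p2 | (p1 <-> p2) = 1 | 1/4 = 1
(p2 | (p1 <-> p2)) -> (p2 | (p1 <-> p2)) = 1 -> 1 = 1
and checking the remaining 24 assignments likewise gives ≥ 1 in every case.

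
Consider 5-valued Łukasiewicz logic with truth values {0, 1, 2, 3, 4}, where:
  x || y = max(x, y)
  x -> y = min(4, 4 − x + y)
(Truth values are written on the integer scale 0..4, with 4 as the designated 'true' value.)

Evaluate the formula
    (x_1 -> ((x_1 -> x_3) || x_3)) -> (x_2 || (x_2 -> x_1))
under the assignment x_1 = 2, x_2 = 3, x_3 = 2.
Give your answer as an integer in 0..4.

3

x_1 -> x_3 = 2 -> 2 = 4
(x_1 -> x_3) || x_3 = 4 || 2 = 4
x_1 -> ((x_1 -> x_3) || x_3) = 2 -> 4 = 4
x_2 -> x_1 = 3 -> 2 = 3
x_2 || (x_2 -> x_1) = 3 || 3 = 3
(x_1 -> ((x_1 -> x_3) || x_3)) -> (x_2 || (x_2 -> x_1)) = 4 -> 3 = 3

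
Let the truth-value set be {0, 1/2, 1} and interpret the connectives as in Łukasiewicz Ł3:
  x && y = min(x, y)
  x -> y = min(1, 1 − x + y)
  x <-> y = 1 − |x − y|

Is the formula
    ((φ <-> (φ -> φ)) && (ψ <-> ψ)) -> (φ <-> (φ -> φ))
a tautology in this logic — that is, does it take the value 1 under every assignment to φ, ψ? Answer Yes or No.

Yes

φ = 0, ψ = 0 ↦ 1
φ = 0, ψ = 1/2 ↦ 1
φ = 0, ψ = 1 ↦ 1
φ = 1/2, ψ = 0 ↦ 1
φ = 1/2, ψ = 1/2 ↦ 1
φ = 1/2, ψ = 1 ↦ 1
φ = 1, ψ = 0 ↦ 1
φ = 1, ψ = 1/2 ↦ 1
φ = 1, ψ = 1 ↦ 1
Every assignment gives a value ≥ 1.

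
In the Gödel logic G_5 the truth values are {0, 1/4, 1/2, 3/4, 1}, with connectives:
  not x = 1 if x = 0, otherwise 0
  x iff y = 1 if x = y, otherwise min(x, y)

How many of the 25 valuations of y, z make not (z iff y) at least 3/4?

8

value 1: 8 assignments (counts)
value 0: 17 assignments
So 8 of the 25 assignments meet the threshold.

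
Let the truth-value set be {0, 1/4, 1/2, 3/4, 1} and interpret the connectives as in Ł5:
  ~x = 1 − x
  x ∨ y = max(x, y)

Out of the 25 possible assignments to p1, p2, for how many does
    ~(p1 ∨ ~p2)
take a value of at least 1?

1

value 1: 1 assignment (counts)
value 3/4: 3 assignments
value 1/2: 5 assignments
value 1/4: 7 assignments
value 0: 9 assignments
So 1 of the 25 assignments meets the threshold.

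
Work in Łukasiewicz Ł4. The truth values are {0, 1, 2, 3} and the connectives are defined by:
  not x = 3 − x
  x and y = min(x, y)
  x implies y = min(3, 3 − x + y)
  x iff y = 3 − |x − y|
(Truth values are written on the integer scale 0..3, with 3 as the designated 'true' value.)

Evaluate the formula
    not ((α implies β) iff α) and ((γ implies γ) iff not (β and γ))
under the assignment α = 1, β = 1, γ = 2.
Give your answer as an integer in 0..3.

α implies β = 1 implies 1 = 3
(α implies β) iff α = 3 iff 1 = 1
not ((α implies β) iff α) = not 1 = 2
γ implies γ = 2 implies 2 = 3
β and γ = 1 and 2 = 1
not (β and γ) = not 1 = 2
(γ implies γ) iff not (β and γ) = 3 iff 2 = 2
not ((α implies β) iff α) and ((γ implies γ) iff not (β and γ)) = 2 and 2 = 2

2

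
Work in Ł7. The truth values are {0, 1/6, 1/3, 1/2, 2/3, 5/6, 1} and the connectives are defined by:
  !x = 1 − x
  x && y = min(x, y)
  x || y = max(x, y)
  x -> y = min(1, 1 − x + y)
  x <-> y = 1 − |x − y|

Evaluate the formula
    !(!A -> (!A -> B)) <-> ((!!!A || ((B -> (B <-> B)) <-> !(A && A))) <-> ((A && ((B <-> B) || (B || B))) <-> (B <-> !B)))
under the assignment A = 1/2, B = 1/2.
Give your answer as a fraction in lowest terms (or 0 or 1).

!A = !1/2 = 1/2
!A = !1/2 = 1/2
!A -> B = 1/2 -> 1/2 = 1
!A -> (!A -> B) = 1/2 -> 1 = 1
!(!A -> (!A -> B)) = !1 = 0
!A = !1/2 = 1/2
!!A = !1/2 = 1/2
!!!A = !1/2 = 1/2
B <-> B = 1/2 <-> 1/2 = 1
B -> (B <-> B) = 1/2 -> 1 = 1
A && A = 1/2 && 1/2 = 1/2
!(A && A) = !1/2 = 1/2
(B -> (B <-> B)) <-> !(A && A) = 1 <-> 1/2 = 1/2
!!!A || ((B -> (B <-> B)) <-> !(A && A)) = 1/2 || 1/2 = 1/2
B <-> B = 1/2 <-> 1/2 = 1
B || B = 1/2 || 1/2 = 1/2
(B <-> B) || (B || B) = 1 || 1/2 = 1
A && ((B <-> B) || (B || B)) = 1/2 && 1 = 1/2
!B = !1/2 = 1/2
B <-> !B = 1/2 <-> 1/2 = 1
(A && ((B <-> B) || (B || B))) <-> (B <-> !B) = 1/2 <-> 1 = 1/2
(!!!A || ((B -> (B <-> B)) <-> !(A && A))) <-> ((A && ((B <-> B) || (B || B))) <-> (B <-> !B)) = 1/2 <-> 1/2 = 1
!(!A -> (!A -> B)) <-> ((!!!A || ((B -> (B <-> B)) <-> !(A && A))) <-> ((A && ((B <-> B) || (B || B))) <-> (B <-> !B))) = 0 <-> 1 = 0

0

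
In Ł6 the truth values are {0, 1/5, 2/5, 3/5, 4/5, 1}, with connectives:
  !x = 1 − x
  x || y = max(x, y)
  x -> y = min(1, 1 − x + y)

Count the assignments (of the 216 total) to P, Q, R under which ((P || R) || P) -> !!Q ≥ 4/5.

126

value 1: 91 assignments (counts)
value 4/5: 35 assignments (counts)
value 3/5: 32 assignments
value 2/5: 27 assignments
value 1/5: 20 assignments
value 0: 11 assignments
So 126 of the 216 assignments meet the threshold.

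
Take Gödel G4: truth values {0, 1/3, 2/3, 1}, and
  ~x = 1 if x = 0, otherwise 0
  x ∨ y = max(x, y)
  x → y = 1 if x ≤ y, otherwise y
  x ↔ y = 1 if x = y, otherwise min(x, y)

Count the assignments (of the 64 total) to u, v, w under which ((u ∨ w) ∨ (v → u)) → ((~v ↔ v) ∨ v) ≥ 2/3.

value 1: 24 assignments (counts)
value 2/3: 10 assignments (counts)
value 1/3: 14 assignments
value 0: 16 assignments
So 34 of the 64 assignments meet the threshold.

34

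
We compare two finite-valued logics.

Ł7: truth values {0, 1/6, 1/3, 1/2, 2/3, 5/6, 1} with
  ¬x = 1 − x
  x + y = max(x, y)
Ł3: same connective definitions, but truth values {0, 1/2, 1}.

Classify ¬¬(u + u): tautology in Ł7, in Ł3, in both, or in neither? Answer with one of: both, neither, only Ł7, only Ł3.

neither

In Ł7: at u = 0 the value is 0 — not a tautology.
In Ł3: at u = 0 the value is 0 — not a tautology.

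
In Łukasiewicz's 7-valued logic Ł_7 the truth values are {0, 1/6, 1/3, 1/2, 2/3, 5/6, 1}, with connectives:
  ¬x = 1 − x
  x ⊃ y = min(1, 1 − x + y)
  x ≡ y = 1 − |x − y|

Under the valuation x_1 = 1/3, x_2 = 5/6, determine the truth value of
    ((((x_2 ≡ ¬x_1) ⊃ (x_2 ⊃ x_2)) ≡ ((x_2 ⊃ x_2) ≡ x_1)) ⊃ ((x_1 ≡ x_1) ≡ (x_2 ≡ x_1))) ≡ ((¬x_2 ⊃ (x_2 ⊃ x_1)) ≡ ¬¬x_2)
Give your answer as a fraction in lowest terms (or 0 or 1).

5/6

¬x_1 = ¬1/3 = 2/3
x_2 ≡ ¬x_1 = 5/6 ≡ 2/3 = 5/6
x_2 ⊃ x_2 = 5/6 ⊃ 5/6 = 1
(x_2 ≡ ¬x_1) ⊃ (x_2 ⊃ x_2) = 5/6 ⊃ 1 = 1
x_2 ⊃ x_2 = 5/6 ⊃ 5/6 = 1
(x_2 ⊃ x_2) ≡ x_1 = 1 ≡ 1/3 = 1/3
((x_2 ≡ ¬x_1) ⊃ (x_2 ⊃ x_2)) ≡ ((x_2 ⊃ x_2) ≡ x_1) = 1 ≡ 1/3 = 1/3
x_1 ≡ x_1 = 1/3 ≡ 1/3 = 1
x_2 ≡ x_1 = 5/6 ≡ 1/3 = 1/2
(x_1 ≡ x_1) ≡ (x_2 ≡ x_1) = 1 ≡ 1/2 = 1/2
(((x_2 ≡ ¬x_1) ⊃ (x_2 ⊃ x_2)) ≡ ((x_2 ⊃ x_2) ≡ x_1)) ⊃ ((x_1 ≡ x_1) ≡ (x_2 ≡ x_1)) = 1/3 ⊃ 1/2 = 1
¬x_2 = ¬5/6 = 1/6
x_2 ⊃ x_1 = 5/6 ⊃ 1/3 = 1/2
¬x_2 ⊃ (x_2 ⊃ x_1) = 1/6 ⊃ 1/2 = 1
¬x_2 = ¬5/6 = 1/6
¬¬x_2 = ¬1/6 = 5/6
(¬x_2 ⊃ (x_2 ⊃ x_1)) ≡ ¬¬x_2 = 1 ≡ 5/6 = 5/6
((((x_2 ≡ ¬x_1) ⊃ (x_2 ⊃ x_2)) ≡ ((x_2 ⊃ x_2) ≡ x_1)) ⊃ ((x_1 ≡ x_1) ≡ (x_2 ≡ x_1))) ≡ ((¬x_2 ⊃ (x_2 ⊃ x_1)) ≡ ¬¬x_2) = 1 ≡ 5/6 = 5/6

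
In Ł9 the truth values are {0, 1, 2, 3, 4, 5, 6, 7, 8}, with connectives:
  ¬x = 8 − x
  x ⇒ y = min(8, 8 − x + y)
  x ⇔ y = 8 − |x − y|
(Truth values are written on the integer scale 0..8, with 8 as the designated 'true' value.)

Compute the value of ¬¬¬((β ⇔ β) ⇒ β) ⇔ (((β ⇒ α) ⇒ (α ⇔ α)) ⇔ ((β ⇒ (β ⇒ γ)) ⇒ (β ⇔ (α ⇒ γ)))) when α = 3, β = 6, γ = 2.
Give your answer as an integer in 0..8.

2

β ⇔ β = 6 ⇔ 6 = 8
(β ⇔ β) ⇒ β = 8 ⇒ 6 = 6
¬((β ⇔ β) ⇒ β) = ¬6 = 2
¬¬((β ⇔ β) ⇒ β) = ¬2 = 6
¬¬¬((β ⇔ β) ⇒ β) = ¬6 = 2
β ⇒ α = 6 ⇒ 3 = 5
α ⇔ α = 3 ⇔ 3 = 8
(β ⇒ α) ⇒ (α ⇔ α) = 5 ⇒ 8 = 8
β ⇒ γ = 6 ⇒ 2 = 4
β ⇒ (β ⇒ γ) = 6 ⇒ 4 = 6
α ⇒ γ = 3 ⇒ 2 = 7
β ⇔ (α ⇒ γ) = 6 ⇔ 7 = 7
(β ⇒ (β ⇒ γ)) ⇒ (β ⇔ (α ⇒ γ)) = 6 ⇒ 7 = 8
((β ⇒ α) ⇒ (α ⇔ α)) ⇔ ((β ⇒ (β ⇒ γ)) ⇒ (β ⇔ (α ⇒ γ))) = 8 ⇔ 8 = 8
¬¬¬((β ⇔ β) ⇒ β) ⇔ (((β ⇒ α) ⇒ (α ⇔ α)) ⇔ ((β ⇒ (β ⇒ γ)) ⇒ (β ⇔ (α ⇒ γ)))) = 2 ⇔ 8 = 2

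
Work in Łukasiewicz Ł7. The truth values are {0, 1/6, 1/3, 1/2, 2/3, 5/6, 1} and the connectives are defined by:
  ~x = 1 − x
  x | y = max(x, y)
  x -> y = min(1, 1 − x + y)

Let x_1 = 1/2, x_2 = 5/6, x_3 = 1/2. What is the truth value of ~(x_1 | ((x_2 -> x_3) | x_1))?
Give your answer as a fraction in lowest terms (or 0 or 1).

x_2 -> x_3 = 5/6 -> 1/2 = 2/3
(x_2 -> x_3) | x_1 = 2/3 | 1/2 = 2/3
x_1 | ((x_2 -> x_3) | x_1) = 1/2 | 2/3 = 2/3
~(x_1 | ((x_2 -> x_3) | x_1)) = ~2/3 = 1/3

1/3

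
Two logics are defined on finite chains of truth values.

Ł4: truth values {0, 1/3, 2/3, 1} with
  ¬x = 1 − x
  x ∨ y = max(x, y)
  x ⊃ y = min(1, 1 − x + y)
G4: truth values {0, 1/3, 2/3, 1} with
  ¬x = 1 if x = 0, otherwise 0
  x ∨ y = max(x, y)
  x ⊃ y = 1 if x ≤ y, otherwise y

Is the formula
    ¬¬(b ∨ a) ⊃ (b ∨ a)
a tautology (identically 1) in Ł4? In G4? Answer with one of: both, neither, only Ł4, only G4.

only Ł4

In Ł4: every assignment gives 1 — tautology.
In G4: at a = 0, b = 1/3 the value is 1/3 — not a tautology.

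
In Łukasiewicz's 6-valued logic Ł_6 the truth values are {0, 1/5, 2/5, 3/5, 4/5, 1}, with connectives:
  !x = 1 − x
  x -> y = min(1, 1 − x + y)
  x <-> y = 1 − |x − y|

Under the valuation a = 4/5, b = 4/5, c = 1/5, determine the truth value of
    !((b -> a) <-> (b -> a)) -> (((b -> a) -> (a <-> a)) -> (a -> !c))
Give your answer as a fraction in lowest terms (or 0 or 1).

b -> a = 4/5 -> 4/5 = 1
b -> a = 4/5 -> 4/5 = 1
(b -> a) <-> (b -> a) = 1 <-> 1 = 1
!((b -> a) <-> (b -> a)) = !1 = 0
b -> a = 4/5 -> 4/5 = 1
a <-> a = 4/5 <-> 4/5 = 1
(b -> a) -> (a <-> a) = 1 -> 1 = 1
!c = !1/5 = 4/5
a -> !c = 4/5 -> 4/5 = 1
((b -> a) -> (a <-> a)) -> (a -> !c) = 1 -> 1 = 1
!((b -> a) <-> (b -> a)) -> (((b -> a) -> (a <-> a)) -> (a -> !c)) = 0 -> 1 = 1

1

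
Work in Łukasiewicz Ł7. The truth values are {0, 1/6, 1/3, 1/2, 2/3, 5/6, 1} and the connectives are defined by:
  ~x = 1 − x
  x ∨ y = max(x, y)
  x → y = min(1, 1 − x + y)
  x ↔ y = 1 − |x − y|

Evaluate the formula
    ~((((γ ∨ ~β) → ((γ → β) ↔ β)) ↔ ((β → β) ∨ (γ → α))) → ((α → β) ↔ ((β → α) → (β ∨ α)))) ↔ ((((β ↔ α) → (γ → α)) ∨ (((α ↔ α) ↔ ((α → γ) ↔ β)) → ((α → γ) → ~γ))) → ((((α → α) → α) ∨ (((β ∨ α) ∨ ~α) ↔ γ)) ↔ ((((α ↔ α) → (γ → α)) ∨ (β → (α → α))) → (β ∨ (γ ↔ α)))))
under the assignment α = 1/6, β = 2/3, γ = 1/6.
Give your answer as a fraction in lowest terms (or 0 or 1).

2/3

~β = ~2/3 = 1/3
γ ∨ ~β = 1/6 ∨ 1/3 = 1/3
γ → β = 1/6 → 2/3 = 1
(γ → β) ↔ β = 1 ↔ 2/3 = 2/3
(γ ∨ ~β) → ((γ → β) ↔ β) = 1/3 → 2/3 = 1
β → β = 2/3 → 2/3 = 1
γ → α = 1/6 → 1/6 = 1
(β → β) ∨ (γ → α) = 1 ∨ 1 = 1
((γ ∨ ~β) → ((γ → β) ↔ β)) ↔ ((β → β) ∨ (γ → α)) = 1 ↔ 1 = 1
α → β = 1/6 → 2/3 = 1
β → α = 2/3 → 1/6 = 1/2
β ∨ α = 2/3 ∨ 1/6 = 2/3
(β → α) → (β ∨ α) = 1/2 → 2/3 = 1
(α → β) ↔ ((β → α) → (β ∨ α)) = 1 ↔ 1 = 1
(((γ ∨ ~β) → ((γ → β) ↔ β)) ↔ ((β → β) ∨ (γ → α))) → ((α → β) ↔ ((β → α) → (β ∨ α))) = 1 → 1 = 1
~((((γ ∨ ~β) → ((γ → β) ↔ β)) ↔ ((β → β) ∨ (γ → α))) → ((α → β) ↔ ((β → α) → (β ∨ α)))) = ~1 = 0
β ↔ α = 2/3 ↔ 1/6 = 1/2
γ → α = 1/6 → 1/6 = 1
(β ↔ α) → (γ → α) = 1/2 → 1 = 1
α ↔ α = 1/6 ↔ 1/6 = 1
α → γ = 1/6 → 1/6 = 1
(α → γ) ↔ β = 1 ↔ 2/3 = 2/3
(α ↔ α) ↔ ((α → γ) ↔ β) = 1 ↔ 2/3 = 2/3
α → γ = 1/6 → 1/6 = 1
~γ = ~1/6 = 5/6
(α → γ) → ~γ = 1 → 5/6 = 5/6
((α ↔ α) ↔ ((α → γ) ↔ β)) → ((α → γ) → ~γ) = 2/3 → 5/6 = 1
((β ↔ α) → (γ → α)) ∨ (((α ↔ α) ↔ ((α → γ) ↔ β)) → ((α → γ) → ~γ)) = 1 ∨ 1 = 1
α → α = 1/6 → 1/6 = 1
(α → α) → α = 1 → 1/6 = 1/6
β ∨ α = 2/3 ∨ 1/6 = 2/3
~α = ~1/6 = 5/6
(β ∨ α) ∨ ~α = 2/3 ∨ 5/6 = 5/6
((β ∨ α) ∨ ~α) ↔ γ = 5/6 ↔ 1/6 = 1/3
((α → α) → α) ∨ (((β ∨ α) ∨ ~α) ↔ γ) = 1/6 ∨ 1/3 = 1/3
α ↔ α = 1/6 ↔ 1/6 = 1
γ → α = 1/6 → 1/6 = 1
(α ↔ α) → (γ → α) = 1 → 1 = 1
α → α = 1/6 → 1/6 = 1
β → (α → α) = 2/3 → 1 = 1
((α ↔ α) → (γ → α)) ∨ (β → (α → α)) = 1 ∨ 1 = 1
γ ↔ α = 1/6 ↔ 1/6 = 1
β ∨ (γ ↔ α) = 2/3 ∨ 1 = 1
(((α ↔ α) → (γ → α)) ∨ (β → (α → α))) → (β ∨ (γ ↔ α)) = 1 → 1 = 1
(((α → α) → α) ∨ (((β ∨ α) ∨ ~α) ↔ γ)) ↔ ((((α ↔ α) → (γ → α)) ∨ (β → (α → α))) → (β ∨ (γ ↔ α))) = 1/3 ↔ 1 = 1/3
(((β ↔ α) → (γ → α)) ∨ (((α ↔ α) ↔ ((α → γ) ↔ β)) → ((α → γ) → ~γ))) → ((((α → α) → α) ∨ (((β ∨ α) ∨ ~α) ↔ γ)) ↔ ((((α ↔ α) → (γ → α)) ∨ (β → (α → α))) → (β ∨ (γ ↔ α)))) = 1 → 1/3 = 1/3
~((((γ ∨ ~β) → ((γ → β) ↔ β)) ↔ ((β → β) ∨ (γ → α))) → ((α → β) ↔ ((β → α) → (β ∨ α)))) ↔ ((((β ↔ α) → (γ → α)) ∨ (((α ↔ α) ↔ ((α → γ) ↔ β)) → ((α → γ) → ~γ))) → ((((α → α) → α) ∨ (((β ∨ α) ∨ ~α) ↔ γ)) ↔ ((((α ↔ α) → (γ → α)) ∨ (β → (α → α))) → (β ∨ (γ ↔ α))))) = 0 ↔ 1/3 = 2/3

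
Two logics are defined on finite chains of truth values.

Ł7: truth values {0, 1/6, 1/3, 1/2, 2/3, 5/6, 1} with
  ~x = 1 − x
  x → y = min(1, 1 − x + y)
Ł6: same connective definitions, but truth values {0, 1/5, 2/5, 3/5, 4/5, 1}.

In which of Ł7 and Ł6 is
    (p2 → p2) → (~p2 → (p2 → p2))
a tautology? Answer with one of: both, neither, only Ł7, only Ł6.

both

In Ł7: every assignment gives 1 — tautology.
In Ł6: every assignment gives 1 — tautology.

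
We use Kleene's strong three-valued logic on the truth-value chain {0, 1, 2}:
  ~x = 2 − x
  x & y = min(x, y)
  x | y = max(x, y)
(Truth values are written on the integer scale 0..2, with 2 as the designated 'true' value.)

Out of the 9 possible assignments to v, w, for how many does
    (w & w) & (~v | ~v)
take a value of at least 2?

1

v = 0, w = 0 ↦ 0  <
v = 0, w = 1 ↦ 1  <
v = 0, w = 2 ↦ 2  ≥
v = 1, w = 0 ↦ 0  <
v = 1, w = 1 ↦ 1  <
v = 1, w = 2 ↦ 1  <
v = 2, w = 0 ↦ 0  <
v = 2, w = 1 ↦ 0  <
v = 2, w = 2 ↦ 0  <
So 1 of the 9 assignments meets the threshold.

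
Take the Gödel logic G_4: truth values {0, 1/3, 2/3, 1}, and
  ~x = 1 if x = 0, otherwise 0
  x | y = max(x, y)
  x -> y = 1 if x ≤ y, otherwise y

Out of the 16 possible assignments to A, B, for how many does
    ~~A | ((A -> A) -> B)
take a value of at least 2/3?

14

A = 0, B = 0 ↦ 0  <
A = 0, B = 1/3 ↦ 1/3  <
A = 0, B = 2/3 ↦ 2/3  ≥
A = 0, B = 1 ↦ 1  ≥
A = 1/3, B = 0 ↦ 1  ≥
A = 1/3, B = 1/3 ↦ 1  ≥
A = 1/3, B = 2/3 ↦ 1  ≥
A = 1/3, B = 1 ↦ 1  ≥
A = 2/3, B = 0 ↦ 1  ≥
A = 2/3, B = 1/3 ↦ 1  ≥
A = 2/3, B = 2/3 ↦ 1  ≥
A = 2/3, B = 1 ↦ 1  ≥
A = 1, B = 0 ↦ 1  ≥
A = 1, B = 1/3 ↦ 1  ≥
A = 1, B = 2/3 ↦ 1  ≥
A = 1, B = 1 ↦ 1  ≥
So 14 of the 16 assignments meet the threshold.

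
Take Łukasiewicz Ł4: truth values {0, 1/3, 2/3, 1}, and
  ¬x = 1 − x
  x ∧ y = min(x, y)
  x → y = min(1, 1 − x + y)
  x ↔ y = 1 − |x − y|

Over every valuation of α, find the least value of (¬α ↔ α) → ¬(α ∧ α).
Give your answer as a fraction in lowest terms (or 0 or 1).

2/3

Take α = 2/3:
¬α = ¬2/3 = 1/3
¬α ↔ α = 1/3 ↔ 2/3 = 2/3
α ∧ α = 2/3 ∧ 2/3 = 2/3
¬(α ∧ α) = ¬2/3 = 1/3
(¬α ↔ α) → ¬(α ∧ α) = 2/3 → 1/3 = 2/3
No assignment yields a value below 2/3, so this is the minimum.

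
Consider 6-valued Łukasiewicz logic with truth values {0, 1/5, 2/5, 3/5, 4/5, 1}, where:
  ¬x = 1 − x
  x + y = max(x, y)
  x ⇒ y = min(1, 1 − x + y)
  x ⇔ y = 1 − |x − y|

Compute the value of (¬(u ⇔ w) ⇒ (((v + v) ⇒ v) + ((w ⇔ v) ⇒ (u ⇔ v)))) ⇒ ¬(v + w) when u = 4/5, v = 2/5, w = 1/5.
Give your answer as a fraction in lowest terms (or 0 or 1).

u ⇔ w = 4/5 ⇔ 1/5 = 2/5
¬(u ⇔ w) = ¬2/5 = 3/5
v + v = 2/5 + 2/5 = 2/5
(v + v) ⇒ v = 2/5 ⇒ 2/5 = 1
w ⇔ v = 1/5 ⇔ 2/5 = 4/5
u ⇔ v = 4/5 ⇔ 2/5 = 3/5
(w ⇔ v) ⇒ (u ⇔ v) = 4/5 ⇒ 3/5 = 4/5
((v + v) ⇒ v) + ((w ⇔ v) ⇒ (u ⇔ v)) = 1 + 4/5 = 1
¬(u ⇔ w) ⇒ (((v + v) ⇒ v) + ((w ⇔ v) ⇒ (u ⇔ v))) = 3/5 ⇒ 1 = 1
v + w = 2/5 + 1/5 = 2/5
¬(v + w) = ¬2/5 = 3/5
(¬(u ⇔ w) ⇒ (((v + v) ⇒ v) + ((w ⇔ v) ⇒ (u ⇔ v)))) ⇒ ¬(v + w) = 1 ⇒ 3/5 = 3/5

3/5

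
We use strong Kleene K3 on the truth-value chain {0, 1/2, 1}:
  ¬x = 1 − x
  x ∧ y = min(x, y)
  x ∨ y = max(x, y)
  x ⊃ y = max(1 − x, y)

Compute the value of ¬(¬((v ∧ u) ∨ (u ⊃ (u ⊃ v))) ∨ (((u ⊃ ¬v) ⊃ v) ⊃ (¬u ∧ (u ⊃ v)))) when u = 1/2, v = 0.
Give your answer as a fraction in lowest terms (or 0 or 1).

0

v ∧ u = 0 ∧ 1/2 = 0
u ⊃ v = 1/2 ⊃ 0 = 1/2
u ⊃ (u ⊃ v) = 1/2 ⊃ 1/2 = 1/2
(v ∧ u) ∨ (u ⊃ (u ⊃ v)) = 0 ∨ 1/2 = 1/2
¬((v ∧ u) ∨ (u ⊃ (u ⊃ v))) = ¬1/2 = 1/2
¬v = ¬0 = 1
u ⊃ ¬v = 1/2 ⊃ 1 = 1
(u ⊃ ¬v) ⊃ v = 1 ⊃ 0 = 0
¬u = ¬1/2 = 1/2
u ⊃ v = 1/2 ⊃ 0 = 1/2
¬u ∧ (u ⊃ v) = 1/2 ∧ 1/2 = 1/2
((u ⊃ ¬v) ⊃ v) ⊃ (¬u ∧ (u ⊃ v)) = 0 ⊃ 1/2 = 1
¬((v ∧ u) ∨ (u ⊃ (u ⊃ v))) ∨ (((u ⊃ ¬v) ⊃ v) ⊃ (¬u ∧ (u ⊃ v))) = 1/2 ∨ 1 = 1
¬(¬((v ∧ u) ∨ (u ⊃ (u ⊃ v))) ∨ (((u ⊃ ¬v) ⊃ v) ⊃ (¬u ∧ (u ⊃ v)))) = ¬1 = 0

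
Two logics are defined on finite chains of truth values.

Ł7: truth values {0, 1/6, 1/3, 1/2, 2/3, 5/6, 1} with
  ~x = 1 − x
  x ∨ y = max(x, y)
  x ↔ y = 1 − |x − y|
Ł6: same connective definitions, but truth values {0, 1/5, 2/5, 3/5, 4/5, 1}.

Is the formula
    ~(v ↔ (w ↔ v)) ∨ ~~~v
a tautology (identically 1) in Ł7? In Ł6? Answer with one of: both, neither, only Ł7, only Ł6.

neither

In Ł7: at v = 1/6, w = 0 the value is 5/6 — not a tautology.
In Ł6: at v = 1/5, w = 0 the value is 4/5 — not a tautology.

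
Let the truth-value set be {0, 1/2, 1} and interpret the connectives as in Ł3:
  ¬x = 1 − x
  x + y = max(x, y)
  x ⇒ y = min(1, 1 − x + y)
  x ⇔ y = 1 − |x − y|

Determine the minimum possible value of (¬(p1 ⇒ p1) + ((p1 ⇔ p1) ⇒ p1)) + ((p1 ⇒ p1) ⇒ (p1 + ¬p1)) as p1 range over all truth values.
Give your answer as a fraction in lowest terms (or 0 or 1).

Take p1 = 1/2:
p1 ⇒ p1 = 1/2 ⇒ 1/2 = 1
¬(p1 ⇒ p1) = ¬1 = 0
p1 ⇔ p1 = 1/2 ⇔ 1/2 = 1
(p1 ⇔ p1) ⇒ p1 = 1 ⇒ 1/2 = 1/2
¬(p1 ⇒ p1) + ((p1 ⇔ p1) ⇒ p1) = 0 + 1/2 = 1/2
p1 ⇒ p1 = 1/2 ⇒ 1/2 = 1
¬p1 = ¬1/2 = 1/2
p1 + ¬p1 = 1/2 + 1/2 = 1/2
(p1 ⇒ p1) ⇒ (p1 + ¬p1) = 1 ⇒ 1/2 = 1/2
(¬(p1 ⇒ p1) + ((p1 ⇔ p1) ⇒ p1)) + ((p1 ⇒ p1) ⇒ (p1 + ¬p1)) = 1/2 + 1/2 = 1/2
No assignment yields a value below 1/2, so this is the minimum.

1/2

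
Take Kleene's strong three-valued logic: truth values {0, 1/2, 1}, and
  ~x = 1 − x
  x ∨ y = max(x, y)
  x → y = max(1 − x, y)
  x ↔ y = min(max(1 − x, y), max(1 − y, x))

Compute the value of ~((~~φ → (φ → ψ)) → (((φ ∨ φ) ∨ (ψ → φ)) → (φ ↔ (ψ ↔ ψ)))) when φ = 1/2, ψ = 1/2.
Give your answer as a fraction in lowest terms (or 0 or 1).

1/2

~φ = ~1/2 = 1/2
~~φ = ~1/2 = 1/2
φ → ψ = 1/2 → 1/2 = 1/2
~~φ → (φ → ψ) = 1/2 → 1/2 = 1/2
φ ∨ φ = 1/2 ∨ 1/2 = 1/2
ψ → φ = 1/2 → 1/2 = 1/2
(φ ∨ φ) ∨ (ψ → φ) = 1/2 ∨ 1/2 = 1/2
ψ ↔ ψ = 1/2 ↔ 1/2 = 1/2
φ ↔ (ψ ↔ ψ) = 1/2 ↔ 1/2 = 1/2
((φ ∨ φ) ∨ (ψ → φ)) → (φ ↔ (ψ ↔ ψ)) = 1/2 → 1/2 = 1/2
(~~φ → (φ → ψ)) → (((φ ∨ φ) ∨ (ψ → φ)) → (φ ↔ (ψ ↔ ψ))) = 1/2 → 1/2 = 1/2
~((~~φ → (φ → ψ)) → (((φ ∨ φ) ∨ (ψ → φ)) → (φ ↔ (ψ ↔ ψ)))) = ~1/2 = 1/2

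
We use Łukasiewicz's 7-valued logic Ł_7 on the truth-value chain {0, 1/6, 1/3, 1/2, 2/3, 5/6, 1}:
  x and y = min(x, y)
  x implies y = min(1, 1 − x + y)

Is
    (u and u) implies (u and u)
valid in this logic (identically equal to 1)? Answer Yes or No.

Yes

u = 0 ↦ 1
u = 1/6 ↦ 1
u = 1/3 ↦ 1
u = 1/2 ↦ 1
u = 2/3 ↦ 1
u = 5/6 ↦ 1
u = 1 ↦ 1
Every assignment gives a value ≥ 1.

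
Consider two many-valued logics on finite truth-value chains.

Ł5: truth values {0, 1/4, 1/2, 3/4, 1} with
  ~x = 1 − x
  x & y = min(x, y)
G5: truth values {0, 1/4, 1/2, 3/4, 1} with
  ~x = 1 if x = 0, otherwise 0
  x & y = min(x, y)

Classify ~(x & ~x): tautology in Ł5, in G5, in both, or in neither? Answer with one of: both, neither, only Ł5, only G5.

only G5

In Ł5: at x = 1/4 the value is 3/4 — not a tautology.
In G5: every assignment gives 1 — tautology.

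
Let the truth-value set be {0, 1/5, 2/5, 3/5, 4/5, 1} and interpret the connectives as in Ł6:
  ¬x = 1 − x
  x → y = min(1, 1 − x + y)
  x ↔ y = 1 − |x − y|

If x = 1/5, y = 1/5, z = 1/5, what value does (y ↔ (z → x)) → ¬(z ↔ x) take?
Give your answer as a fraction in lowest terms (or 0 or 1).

4/5

z → x = 1/5 → 1/5 = 1
y ↔ (z → x) = 1/5 ↔ 1 = 1/5
z ↔ x = 1/5 ↔ 1/5 = 1
¬(z ↔ x) = ¬1 = 0
(y ↔ (z → x)) → ¬(z ↔ x) = 1/5 → 0 = 4/5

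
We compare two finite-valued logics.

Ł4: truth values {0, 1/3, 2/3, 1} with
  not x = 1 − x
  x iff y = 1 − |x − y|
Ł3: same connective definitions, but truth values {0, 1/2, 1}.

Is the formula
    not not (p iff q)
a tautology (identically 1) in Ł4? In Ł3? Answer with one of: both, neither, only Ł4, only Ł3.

neither

In Ł4: at p = 0, q = 1/3 the value is 2/3 — not a tautology.
In Ł3: at p = 0, q = 1/2 the value is 1/2 — not a tautology.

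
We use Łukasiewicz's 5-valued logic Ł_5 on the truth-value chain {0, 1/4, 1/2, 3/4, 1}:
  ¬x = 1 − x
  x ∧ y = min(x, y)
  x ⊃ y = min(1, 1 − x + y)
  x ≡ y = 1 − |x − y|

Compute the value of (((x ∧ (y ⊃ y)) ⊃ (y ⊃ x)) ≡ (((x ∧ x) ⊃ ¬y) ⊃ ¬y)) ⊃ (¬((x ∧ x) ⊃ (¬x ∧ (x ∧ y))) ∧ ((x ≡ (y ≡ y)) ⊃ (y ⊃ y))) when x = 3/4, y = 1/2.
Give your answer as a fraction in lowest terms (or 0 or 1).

y ⊃ y = 1/2 ⊃ 1/2 = 1
x ∧ (y ⊃ y) = 3/4 ∧ 1 = 3/4
y ⊃ x = 1/2 ⊃ 3/4 = 1
(x ∧ (y ⊃ y)) ⊃ (y ⊃ x) = 3/4 ⊃ 1 = 1
x ∧ x = 3/4 ∧ 3/4 = 3/4
¬y = ¬1/2 = 1/2
(x ∧ x) ⊃ ¬y = 3/4 ⊃ 1/2 = 3/4
¬y = ¬1/2 = 1/2
((x ∧ x) ⊃ ¬y) ⊃ ¬y = 3/4 ⊃ 1/2 = 3/4
((x ∧ (y ⊃ y)) ⊃ (y ⊃ x)) ≡ (((x ∧ x) ⊃ ¬y) ⊃ ¬y) = 1 ≡ 3/4 = 3/4
x ∧ x = 3/4 ∧ 3/4 = 3/4
¬x = ¬3/4 = 1/4
x ∧ y = 3/4 ∧ 1/2 = 1/2
¬x ∧ (x ∧ y) = 1/4 ∧ 1/2 = 1/4
(x ∧ x) ⊃ (¬x ∧ (x ∧ y)) = 3/4 ⊃ 1/4 = 1/2
¬((x ∧ x) ⊃ (¬x ∧ (x ∧ y))) = ¬1/2 = 1/2
y ≡ y = 1/2 ≡ 1/2 = 1
x ≡ (y ≡ y) = 3/4 ≡ 1 = 3/4
y ⊃ y = 1/2 ⊃ 1/2 = 1
(x ≡ (y ≡ y)) ⊃ (y ⊃ y) = 3/4 ⊃ 1 = 1
¬((x ∧ x) ⊃ (¬x ∧ (x ∧ y))) ∧ ((x ≡ (y ≡ y)) ⊃ (y ⊃ y)) = 1/2 ∧ 1 = 1/2
(((x ∧ (y ⊃ y)) ⊃ (y ⊃ x)) ≡ (((x ∧ x) ⊃ ¬y) ⊃ ¬y)) ⊃ (¬((x ∧ x) ⊃ (¬x ∧ (x ∧ y))) ∧ ((x ≡ (y ≡ y)) ⊃ (y ⊃ y))) = 3/4 ⊃ 1/2 = 3/4

3/4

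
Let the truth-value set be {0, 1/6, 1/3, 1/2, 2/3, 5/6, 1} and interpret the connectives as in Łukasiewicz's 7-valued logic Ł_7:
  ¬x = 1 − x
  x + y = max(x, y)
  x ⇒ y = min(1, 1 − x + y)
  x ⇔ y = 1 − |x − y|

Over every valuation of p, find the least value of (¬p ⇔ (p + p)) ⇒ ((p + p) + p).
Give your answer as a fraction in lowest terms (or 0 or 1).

Take p = 1/2:
¬p = ¬1/2 = 1/2
p + p = 1/2 + 1/2 = 1/2
¬p ⇔ (p + p) = 1/2 ⇔ 1/2 = 1
p + p = 1/2 + 1/2 = 1/2
(p + p) + p = 1/2 + 1/2 = 1/2
(¬p ⇔ (p + p)) ⇒ ((p + p) + p) = 1 ⇒ 1/2 = 1/2
No assignment yields a value below 1/2, so this is the minimum.

1/2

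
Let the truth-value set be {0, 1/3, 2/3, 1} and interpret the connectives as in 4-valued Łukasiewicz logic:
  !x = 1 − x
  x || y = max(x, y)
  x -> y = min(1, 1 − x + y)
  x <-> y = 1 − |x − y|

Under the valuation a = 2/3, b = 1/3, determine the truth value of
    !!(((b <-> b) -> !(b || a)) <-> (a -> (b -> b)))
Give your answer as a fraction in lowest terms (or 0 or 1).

1/3

b <-> b = 1/3 <-> 1/3 = 1
b || a = 1/3 || 2/3 = 2/3
!(b || a) = !2/3 = 1/3
(b <-> b) -> !(b || a) = 1 -> 1/3 = 1/3
b -> b = 1/3 -> 1/3 = 1
a -> (b -> b) = 2/3 -> 1 = 1
((b <-> b) -> !(b || a)) <-> (a -> (b -> b)) = 1/3 <-> 1 = 1/3
!(((b <-> b) -> !(b || a)) <-> (a -> (b -> b))) = !1/3 = 2/3
!!(((b <-> b) -> !(b || a)) <-> (a -> (b -> b))) = !2/3 = 1/3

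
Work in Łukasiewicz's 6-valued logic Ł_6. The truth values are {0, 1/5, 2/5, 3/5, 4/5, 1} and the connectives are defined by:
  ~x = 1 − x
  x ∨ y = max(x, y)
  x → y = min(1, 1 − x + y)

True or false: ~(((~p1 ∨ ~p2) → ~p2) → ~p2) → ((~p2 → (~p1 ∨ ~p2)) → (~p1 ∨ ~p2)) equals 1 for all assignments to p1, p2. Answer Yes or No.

Counterexample: take p1 = 3/5, p2 = 3/5.
~p1 = ~3/5 = 2/5
~p2 = ~3/5 = 2/5
~p1 ∨ ~p2 = 2/5 ∨ 2/5 = 2/5
~p2 = ~3/5 = 2/5
(~p1 ∨ ~p2) → ~p2 = 2/5 → 2/5 = 1
((~p1 ∨ ~p2) → ~p2) → ~p2 = 1 → 2/5 = 2/5
~(((~p1 ∨ ~p2) → ~p2) → ~p2) = ~2/5 = 3/5
~p2 → (~p1 ∨ ~p2) = 2/5 → 2/5 = 1
(~p2 → (~p1 ∨ ~p2)) → (~p1 ∨ ~p2) = 1 → 2/5 = 2/5
~(((~p1 ∨ ~p2) → ~p2) → ~p2) → ((~p2 → (~p1 ∨ ~p2)) → (~p1 ∨ ~p2)) = 3/5 → 2/5 = 4/5
This gives 4/5 ≠ 1.

No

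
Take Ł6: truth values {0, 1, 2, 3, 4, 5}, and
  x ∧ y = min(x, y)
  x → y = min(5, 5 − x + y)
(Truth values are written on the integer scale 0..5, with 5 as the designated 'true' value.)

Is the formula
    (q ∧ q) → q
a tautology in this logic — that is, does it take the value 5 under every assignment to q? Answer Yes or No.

Yes

q = 0 ↦ 5
q = 1 ↦ 5
q = 2 ↦ 5
q = 3 ↦ 5
q = 4 ↦ 5
q = 5 ↦ 5
Every assignment gives a value ≥ 5.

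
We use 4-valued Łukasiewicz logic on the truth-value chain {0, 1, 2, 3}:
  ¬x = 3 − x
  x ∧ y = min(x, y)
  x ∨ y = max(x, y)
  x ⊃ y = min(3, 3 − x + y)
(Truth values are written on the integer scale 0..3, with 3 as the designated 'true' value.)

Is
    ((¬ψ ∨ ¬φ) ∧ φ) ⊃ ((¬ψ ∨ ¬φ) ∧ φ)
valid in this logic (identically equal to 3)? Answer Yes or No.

Yes

φ = 0, ψ = 0 ↦ 3
φ = 0, ψ = 1 ↦ 3
φ = 0, ψ = 2 ↦ 3
φ = 0, ψ = 3 ↦ 3
φ = 1, ψ = 0 ↦ 3
φ = 1, ψ = 1 ↦ 3
φ = 1, ψ = 2 ↦ 3
φ = 1, ψ = 3 ↦ 3
φ = 2, ψ = 0 ↦ 3
φ = 2, ψ = 1 ↦ 3
φ = 2, ψ = 2 ↦ 3
φ = 2, ψ = 3 ↦ 3
φ = 3, ψ = 0 ↦ 3
φ = 3, ψ = 1 ↦ 3
φ = 3, ψ = 2 ↦ 3
φ = 3, ψ = 3 ↦ 3
Every assignment gives a value ≥ 3.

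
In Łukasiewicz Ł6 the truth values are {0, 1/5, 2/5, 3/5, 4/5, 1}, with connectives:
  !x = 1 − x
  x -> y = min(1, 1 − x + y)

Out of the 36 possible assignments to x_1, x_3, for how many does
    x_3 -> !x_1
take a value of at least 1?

21

value 1: 21 assignments (counts)
value 4/5: 5 assignments
value 3/5: 4 assignments
value 2/5: 3 assignments
value 1/5: 2 assignments
value 0: 1 assignment
So 21 of the 36 assignments meet the threshold.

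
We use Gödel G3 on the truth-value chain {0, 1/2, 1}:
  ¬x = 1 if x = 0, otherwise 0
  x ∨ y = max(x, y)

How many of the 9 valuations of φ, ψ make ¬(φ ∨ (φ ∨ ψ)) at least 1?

φ = 0, ψ = 0 ↦ 1  ≥
φ = 0, ψ = 1/2 ↦ 0  <
φ = 0, ψ = 1 ↦ 0  <
φ = 1/2, ψ = 0 ↦ 0  <
φ = 1/2, ψ = 1/2 ↦ 0  <
φ = 1/2, ψ = 1 ↦ 0  <
φ = 1, ψ = 0 ↦ 0  <
φ = 1, ψ = 1/2 ↦ 0  <
φ = 1, ψ = 1 ↦ 0  <
So 1 of the 9 assignments meets the threshold.

1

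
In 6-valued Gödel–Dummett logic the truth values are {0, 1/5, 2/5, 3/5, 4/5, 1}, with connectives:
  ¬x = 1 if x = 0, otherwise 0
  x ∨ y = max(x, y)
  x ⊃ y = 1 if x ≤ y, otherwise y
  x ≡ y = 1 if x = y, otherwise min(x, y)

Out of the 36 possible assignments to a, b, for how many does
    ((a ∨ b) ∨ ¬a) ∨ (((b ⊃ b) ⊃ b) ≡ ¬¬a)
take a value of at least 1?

value 1: 16 assignments (counts)
value 4/5: 8 assignments
value 3/5: 6 assignments
value 2/5: 4 assignments
value 1/5: 2 assignments
So 16 of the 36 assignments meet the threshold.

16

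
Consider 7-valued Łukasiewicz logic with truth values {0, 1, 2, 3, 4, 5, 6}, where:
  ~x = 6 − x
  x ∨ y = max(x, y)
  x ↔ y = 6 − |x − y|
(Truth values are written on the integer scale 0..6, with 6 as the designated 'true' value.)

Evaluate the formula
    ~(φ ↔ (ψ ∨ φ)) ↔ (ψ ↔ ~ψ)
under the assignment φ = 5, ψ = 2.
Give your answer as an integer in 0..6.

ψ ∨ φ = 2 ∨ 5 = 5
φ ↔ (ψ ∨ φ) = 5 ↔ 5 = 6
~(φ ↔ (ψ ∨ φ)) = ~6 = 0
~ψ = ~2 = 4
ψ ↔ ~ψ = 2 ↔ 4 = 4
~(φ ↔ (ψ ∨ φ)) ↔ (ψ ↔ ~ψ) = 0 ↔ 4 = 2

2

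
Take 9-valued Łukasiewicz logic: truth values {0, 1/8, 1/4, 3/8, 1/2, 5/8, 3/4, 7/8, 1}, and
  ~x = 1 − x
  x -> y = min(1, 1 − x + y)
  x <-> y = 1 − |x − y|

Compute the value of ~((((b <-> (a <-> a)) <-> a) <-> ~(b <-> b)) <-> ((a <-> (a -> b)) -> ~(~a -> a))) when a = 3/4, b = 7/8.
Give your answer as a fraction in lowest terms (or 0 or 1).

a <-> a = 3/4 <-> 3/4 = 1
b <-> (a <-> a) = 7/8 <-> 1 = 7/8
(b <-> (a <-> a)) <-> a = 7/8 <-> 3/4 = 7/8
b <-> b = 7/8 <-> 7/8 = 1
~(b <-> b) = ~1 = 0
((b <-> (a <-> a)) <-> a) <-> ~(b <-> b) = 7/8 <-> 0 = 1/8
a -> b = 3/4 -> 7/8 = 1
a <-> (a -> b) = 3/4 <-> 1 = 3/4
~a = ~3/4 = 1/4
~a -> a = 1/4 -> 3/4 = 1
~(~a -> a) = ~1 = 0
(a <-> (a -> b)) -> ~(~a -> a) = 3/4 -> 0 = 1/4
(((b <-> (a <-> a)) <-> a) <-> ~(b <-> b)) <-> ((a <-> (a -> b)) -> ~(~a -> a)) = 1/8 <-> 1/4 = 7/8
~((((b <-> (a <-> a)) <-> a) <-> ~(b <-> b)) <-> ((a <-> (a -> b)) -> ~(~a -> a))) = ~7/8 = 1/8

1/8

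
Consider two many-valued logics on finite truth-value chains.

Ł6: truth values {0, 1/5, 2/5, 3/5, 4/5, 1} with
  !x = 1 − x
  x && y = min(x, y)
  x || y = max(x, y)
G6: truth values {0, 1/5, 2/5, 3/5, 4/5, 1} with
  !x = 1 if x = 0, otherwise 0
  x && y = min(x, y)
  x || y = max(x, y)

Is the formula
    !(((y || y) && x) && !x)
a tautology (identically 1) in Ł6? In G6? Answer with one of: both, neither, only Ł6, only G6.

In Ł6: at x = 1/5, y = 1/5 the value is 4/5 — not a tautology.
In G6: every assignment gives 1 — tautology.

only G6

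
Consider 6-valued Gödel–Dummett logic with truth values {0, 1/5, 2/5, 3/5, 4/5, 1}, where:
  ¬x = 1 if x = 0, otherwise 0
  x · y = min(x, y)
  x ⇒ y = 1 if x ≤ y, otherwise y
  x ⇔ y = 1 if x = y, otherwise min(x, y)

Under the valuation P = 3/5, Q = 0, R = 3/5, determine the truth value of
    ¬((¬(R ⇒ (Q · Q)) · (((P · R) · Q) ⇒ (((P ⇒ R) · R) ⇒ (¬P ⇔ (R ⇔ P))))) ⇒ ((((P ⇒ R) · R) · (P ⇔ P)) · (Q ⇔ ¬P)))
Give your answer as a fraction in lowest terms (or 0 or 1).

Q · Q = 0 · 0 = 0
R ⇒ (Q · Q) = 3/5 ⇒ 0 = 0
¬(R ⇒ (Q · Q)) = ¬0 = 1
P · R = 3/5 · 3/5 = 3/5
(P · R) · Q = 3/5 · 0 = 0
P ⇒ R = 3/5 ⇒ 3/5 = 1
(P ⇒ R) · R = 1 · 3/5 = 3/5
¬P = ¬3/5 = 0
R ⇔ P = 3/5 ⇔ 3/5 = 1
¬P ⇔ (R ⇔ P) = 0 ⇔ 1 = 0
((P ⇒ R) · R) ⇒ (¬P ⇔ (R ⇔ P)) = 3/5 ⇒ 0 = 0
((P · R) · Q) ⇒ (((P ⇒ R) · R) ⇒ (¬P ⇔ (R ⇔ P))) = 0 ⇒ 0 = 1
¬(R ⇒ (Q · Q)) · (((P · R) · Q) ⇒ (((P ⇒ R) · R) ⇒ (¬P ⇔ (R ⇔ P)))) = 1 · 1 = 1
P ⇒ R = 3/5 ⇒ 3/5 = 1
(P ⇒ R) · R = 1 · 3/5 = 3/5
P ⇔ P = 3/5 ⇔ 3/5 = 1
((P ⇒ R) · R) · (P ⇔ P) = 3/5 · 1 = 3/5
¬P = ¬3/5 = 0
Q ⇔ ¬P = 0 ⇔ 0 = 1
(((P ⇒ R) · R) · (P ⇔ P)) · (Q ⇔ ¬P) = 3/5 · 1 = 3/5
(¬(R ⇒ (Q · Q)) · (((P · R) · Q) ⇒ (((P ⇒ R) · R) ⇒ (¬P ⇔ (R ⇔ P))))) ⇒ ((((P ⇒ R) · R) · (P ⇔ P)) · (Q ⇔ ¬P)) = 1 ⇒ 3/5 = 3/5
¬((¬(R ⇒ (Q · Q)) · (((P · R) · Q) ⇒ (((P ⇒ R) · R) ⇒ (¬P ⇔ (R ⇔ P))))) ⇒ ((((P ⇒ R) · R) · (P ⇔ P)) · (Q ⇔ ¬P))) = ¬3/5 = 0

0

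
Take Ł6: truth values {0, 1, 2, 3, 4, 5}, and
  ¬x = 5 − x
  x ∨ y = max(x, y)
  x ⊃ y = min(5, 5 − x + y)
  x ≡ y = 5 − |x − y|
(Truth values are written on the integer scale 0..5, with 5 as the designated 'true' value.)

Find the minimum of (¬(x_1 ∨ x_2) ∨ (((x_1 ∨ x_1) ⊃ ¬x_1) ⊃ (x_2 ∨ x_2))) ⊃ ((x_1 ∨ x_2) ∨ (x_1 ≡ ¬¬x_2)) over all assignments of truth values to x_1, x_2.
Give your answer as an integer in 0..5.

Take x_1 = 3, x_2 = 4:
x_1 ∨ x_2 = 3 ∨ 4 = 4
¬(x_1 ∨ x_2) = ¬4 = 1
x_1 ∨ x_1 = 3 ∨ 3 = 3
¬x_1 = ¬3 = 2
(x_1 ∨ x_1) ⊃ ¬x_1 = 3 ⊃ 2 = 4
x_2 ∨ x_2 = 4 ∨ 4 = 4
((x_1 ∨ x_1) ⊃ ¬x_1) ⊃ (x_2 ∨ x_2) = 4 ⊃ 4 = 5
¬(x_1 ∨ x_2) ∨ (((x_1 ∨ x_1) ⊃ ¬x_1) ⊃ (x_2 ∨ x_2)) = 1 ∨ 5 = 5
x_1 ∨ x_2 = 3 ∨ 4 = 4
¬x_2 = ¬4 = 1
¬¬x_2 = ¬1 = 4
x_1 ≡ ¬¬x_2 = 3 ≡ 4 = 4
(x_1 ∨ x_2) ∨ (x_1 ≡ ¬¬x_2) = 4 ∨ 4 = 4
(¬(x_1 ∨ x_2) ∨ (((x_1 ∨ x_1) ⊃ ¬x_1) ⊃ (x_2 ∨ x_2))) ⊃ ((x_1 ∨ x_2) ∨ (x_1 ≡ ¬¬x_2)) = 5 ⊃ 4 = 4
No assignment yields a value below 4, so this is the minimum.

4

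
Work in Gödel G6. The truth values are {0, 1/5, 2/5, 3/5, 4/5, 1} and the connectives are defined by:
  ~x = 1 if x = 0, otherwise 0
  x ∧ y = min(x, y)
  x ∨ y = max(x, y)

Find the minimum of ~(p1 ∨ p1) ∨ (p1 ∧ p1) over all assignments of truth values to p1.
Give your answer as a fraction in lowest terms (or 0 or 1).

Take p1 = 1/5:
p1 ∨ p1 = 1/5 ∨ 1/5 = 1/5
~(p1 ∨ p1) = ~1/5 = 0
p1 ∧ p1 = 1/5 ∧ 1/5 = 1/5
~(p1 ∨ p1) ∨ (p1 ∧ p1) = 0 ∨ 1/5 = 1/5
No assignment yields a value below 1/5, so this is the minimum.

1/5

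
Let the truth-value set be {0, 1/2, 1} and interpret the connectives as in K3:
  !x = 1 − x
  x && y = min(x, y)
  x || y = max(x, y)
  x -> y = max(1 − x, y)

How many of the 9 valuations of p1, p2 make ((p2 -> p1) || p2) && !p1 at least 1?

p1 = 0, p2 = 0 ↦ 1  ≥
p1 = 0, p2 = 1/2 ↦ 1/2  <
p1 = 0, p2 = 1 ↦ 1  ≥
p1 = 1/2, p2 = 0 ↦ 1/2  <
p1 = 1/2, p2 = 1/2 ↦ 1/2  <
p1 = 1/2, p2 = 1 ↦ 1/2  <
p1 = 1, p2 = 0 ↦ 0  <
p1 = 1, p2 = 1/2 ↦ 0  <
p1 = 1, p2 = 1 ↦ 0  <
So 2 of the 9 assignments meet the threshold.

2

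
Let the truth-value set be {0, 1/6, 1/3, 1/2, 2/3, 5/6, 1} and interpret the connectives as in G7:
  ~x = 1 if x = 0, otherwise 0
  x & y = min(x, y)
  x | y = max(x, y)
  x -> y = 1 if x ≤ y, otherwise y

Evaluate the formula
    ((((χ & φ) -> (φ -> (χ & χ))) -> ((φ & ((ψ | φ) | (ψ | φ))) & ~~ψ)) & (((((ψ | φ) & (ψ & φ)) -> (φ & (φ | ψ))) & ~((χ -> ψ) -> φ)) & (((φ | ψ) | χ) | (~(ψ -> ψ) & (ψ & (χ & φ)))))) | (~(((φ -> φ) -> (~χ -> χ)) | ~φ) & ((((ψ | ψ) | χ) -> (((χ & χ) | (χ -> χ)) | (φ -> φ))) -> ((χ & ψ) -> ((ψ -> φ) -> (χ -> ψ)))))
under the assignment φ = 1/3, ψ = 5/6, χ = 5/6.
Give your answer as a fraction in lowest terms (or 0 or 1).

0

χ & φ = 5/6 & 1/3 = 1/3
χ & χ = 5/6 & 5/6 = 5/6
φ -> (χ & χ) = 1/3 -> 5/6 = 1
(χ & φ) -> (φ -> (χ & χ)) = 1/3 -> 1 = 1
ψ | φ = 5/6 | 1/3 = 5/6
ψ | φ = 5/6 | 1/3 = 5/6
(ψ | φ) | (ψ | φ) = 5/6 | 5/6 = 5/6
φ & ((ψ | φ) | (ψ | φ)) = 1/3 & 5/6 = 1/3
~ψ = ~5/6 = 0
~~ψ = ~0 = 1
(φ & ((ψ | φ) | (ψ | φ))) & ~~ψ = 1/3 & 1 = 1/3
((χ & φ) -> (φ -> (χ & χ))) -> ((φ & ((ψ | φ) | (ψ | φ))) & ~~ψ) = 1 -> 1/3 = 1/3
ψ | φ = 5/6 | 1/3 = 5/6
ψ & φ = 5/6 & 1/3 = 1/3
(ψ | φ) & (ψ & φ) = 5/6 & 1/3 = 1/3
φ | ψ = 1/3 | 5/6 = 5/6
φ & (φ | ψ) = 1/3 & 5/6 = 1/3
((ψ | φ) & (ψ & φ)) -> (φ & (φ | ψ)) = 1/3 -> 1/3 = 1
χ -> ψ = 5/6 -> 5/6 = 1
(χ -> ψ) -> φ = 1 -> 1/3 = 1/3
~((χ -> ψ) -> φ) = ~1/3 = 0
(((ψ | φ) & (ψ & φ)) -> (φ & (φ | ψ))) & ~((χ -> ψ) -> φ) = 1 & 0 = 0
φ | ψ = 1/3 | 5/6 = 5/6
(φ | ψ) | χ = 5/6 | 5/6 = 5/6
ψ -> ψ = 5/6 -> 5/6 = 1
~(ψ -> ψ) = ~1 = 0
χ & φ = 5/6 & 1/3 = 1/3
ψ & (χ & φ) = 5/6 & 1/3 = 1/3
~(ψ -> ψ) & (ψ & (χ & φ)) = 0 & 1/3 = 0
((φ | ψ) | χ) | (~(ψ -> ψ) & (ψ & (χ & φ))) = 5/6 | 0 = 5/6
((((ψ | φ) & (ψ & φ)) -> (φ & (φ | ψ))) & ~((χ -> ψ) -> φ)) & (((φ | ψ) | χ) | (~(ψ -> ψ) & (ψ & (χ & φ)))) = 0 & 5/6 = 0
(((χ & φ) -> (φ -> (χ & χ))) -> ((φ & ((ψ | φ) | (ψ | φ))) & ~~ψ)) & (((((ψ | φ) & (ψ & φ)) -> (φ & (φ | ψ))) & ~((χ -> ψ) -> φ)) & (((φ | ψ) | χ) | (~(ψ -> ψ) & (ψ & (χ & φ))))) = 1/3 & 0 = 0
φ -> φ = 1/3 -> 1/3 = 1
~χ = ~5/6 = 0
~χ -> χ = 0 -> 5/6 = 1
(φ -> φ) -> (~χ -> χ) = 1 -> 1 = 1
~φ = ~1/3 = 0
((φ -> φ) -> (~χ -> χ)) | ~φ = 1 | 0 = 1
~(((φ -> φ) -> (~χ -> χ)) | ~φ) = ~1 = 0
ψ | ψ = 5/6 | 5/6 = 5/6
(ψ | ψ) | χ = 5/6 | 5/6 = 5/6
χ & χ = 5/6 & 5/6 = 5/6
χ -> χ = 5/6 -> 5/6 = 1
(χ & χ) | (χ -> χ) = 5/6 | 1 = 1
φ -> φ = 1/3 -> 1/3 = 1
((χ & χ) | (χ -> χ)) | (φ -> φ) = 1 | 1 = 1
((ψ | ψ) | χ) -> (((χ & χ) | (χ -> χ)) | (φ -> φ)) = 5/6 -> 1 = 1
χ & ψ = 5/6 & 5/6 = 5/6
ψ -> φ = 5/6 -> 1/3 = 1/3
χ -> ψ = 5/6 -> 5/6 = 1
(ψ -> φ) -> (χ -> ψ) = 1/3 -> 1 = 1
(χ & ψ) -> ((ψ -> φ) -> (χ -> ψ)) = 5/6 -> 1 = 1
(((ψ | ψ) | χ) -> (((χ & χ) | (χ -> χ)) | (φ -> φ))) -> ((χ & ψ) -> ((ψ -> φ) -> (χ -> ψ))) = 1 -> 1 = 1
~(((φ -> φ) -> (~χ -> χ)) | ~φ) & ((((ψ | ψ) | χ) -> (((χ & χ) | (χ -> χ)) | (φ -> φ))) -> ((χ & ψ) -> ((ψ -> φ) -> (χ -> ψ)))) = 0 & 1 = 0
((((χ & φ) -> (φ -> (χ & χ))) -> ((φ & ((ψ | φ) | (ψ | φ))) & ~~ψ)) & (((((ψ | φ) & (ψ & φ)) -> (φ & (φ | ψ))) & ~((χ -> ψ) -> φ)) & (((φ | ψ) | χ) | (~(ψ -> ψ) & (ψ & (χ & φ)))))) | (~(((φ -> φ) -> (~χ -> χ)) | ~φ) & ((((ψ | ψ) | χ) -> (((χ & χ) | (χ -> χ)) | (φ -> φ))) -> ((χ & ψ) -> ((ψ -> φ) -> (χ -> ψ))))) = 0 | 0 = 0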